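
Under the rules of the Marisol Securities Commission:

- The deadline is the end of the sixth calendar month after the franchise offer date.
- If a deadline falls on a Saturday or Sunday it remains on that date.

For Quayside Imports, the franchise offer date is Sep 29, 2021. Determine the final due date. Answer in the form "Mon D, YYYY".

The sixth month after Sep 29, 2021 is March 2022, whose last day is Mar 31, 2022.
No adjustment is made for weekends or holidays, so Mar 31, 2022 stands.
The final due date is Mar 31, 2022.

Mar 31, 2022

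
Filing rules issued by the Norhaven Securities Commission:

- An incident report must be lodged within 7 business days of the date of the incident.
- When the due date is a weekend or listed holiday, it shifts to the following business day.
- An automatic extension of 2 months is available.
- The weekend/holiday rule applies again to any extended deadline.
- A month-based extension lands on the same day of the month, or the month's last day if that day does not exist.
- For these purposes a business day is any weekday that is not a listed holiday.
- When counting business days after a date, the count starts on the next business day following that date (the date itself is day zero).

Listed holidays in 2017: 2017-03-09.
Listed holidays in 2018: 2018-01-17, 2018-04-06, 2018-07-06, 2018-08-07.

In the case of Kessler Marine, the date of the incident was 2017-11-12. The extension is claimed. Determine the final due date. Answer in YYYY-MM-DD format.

Counting 7 business days after 2017-11-12 (skipping weekends and listed holidays) reaches 2017-11-21.
Since 2017-11-21 is a Tuesday and not a holiday, the date is unchanged.
The 2 months extension carries 2017-11-21 to 2018-01-21.
2018-01-21 is a Sunday; the next business day is 2018-01-22 (Monday).
Final deadline: 2018-01-22.

2018-01-22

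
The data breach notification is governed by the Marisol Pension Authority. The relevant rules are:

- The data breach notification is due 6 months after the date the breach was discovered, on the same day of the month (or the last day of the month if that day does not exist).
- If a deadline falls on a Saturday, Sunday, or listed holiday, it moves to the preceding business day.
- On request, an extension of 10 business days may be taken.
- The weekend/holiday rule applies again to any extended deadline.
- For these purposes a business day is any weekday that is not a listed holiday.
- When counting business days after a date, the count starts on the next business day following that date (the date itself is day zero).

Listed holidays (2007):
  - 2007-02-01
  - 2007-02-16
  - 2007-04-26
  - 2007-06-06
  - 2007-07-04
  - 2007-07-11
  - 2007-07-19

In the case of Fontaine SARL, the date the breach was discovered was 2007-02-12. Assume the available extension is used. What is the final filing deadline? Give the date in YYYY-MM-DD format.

6 months from 2007-02-12 is 2007-08-12.
2007-08-12 falls on a Sunday. Rolling to the preceding business day gives 2007-08-10, a Friday.
Counting 10 further business days from 2007-08-10 reaches 2007-08-24.
2007-08-24 falls on a Friday, which is a business day, so no adjustment is needed.
Final deadline: 2007-08-24.

2007-08-24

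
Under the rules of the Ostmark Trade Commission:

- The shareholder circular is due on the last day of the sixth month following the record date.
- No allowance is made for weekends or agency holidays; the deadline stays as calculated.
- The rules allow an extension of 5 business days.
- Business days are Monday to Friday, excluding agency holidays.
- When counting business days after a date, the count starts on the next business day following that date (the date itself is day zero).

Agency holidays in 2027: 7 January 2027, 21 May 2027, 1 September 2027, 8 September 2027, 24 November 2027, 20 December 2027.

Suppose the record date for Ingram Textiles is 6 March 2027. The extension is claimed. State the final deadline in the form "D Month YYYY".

6 months after 6 March 2027 falls in September 2027; the last day of that month is 30 September 2027.
No adjustment is made for weekends or holidays, so 30 September 2027 stands.
Counting 5 further business days from 30 September 2027 reaches 7 October 2027.
7 October 2027 is a Thursday; no weekend or holiday adjustment applies.
So the filing is due 7 October 2027.

7 October 2027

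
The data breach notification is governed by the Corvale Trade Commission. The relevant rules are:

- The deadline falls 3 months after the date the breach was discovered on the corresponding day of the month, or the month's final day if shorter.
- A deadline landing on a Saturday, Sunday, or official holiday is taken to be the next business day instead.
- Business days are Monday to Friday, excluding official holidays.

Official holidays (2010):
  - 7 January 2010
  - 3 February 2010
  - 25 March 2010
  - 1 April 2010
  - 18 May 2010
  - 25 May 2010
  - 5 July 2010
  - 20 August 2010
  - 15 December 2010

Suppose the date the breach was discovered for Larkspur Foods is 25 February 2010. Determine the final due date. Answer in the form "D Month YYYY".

26 May 2010

Moving 3 months forward from 25 February 2010 on the corresponding day gives 25 May 2010.
Because 25 May 2010 is a listed holiday, the deadline becomes 26 May 2010 (Wednesday).
So the filing is due 26 May 2010.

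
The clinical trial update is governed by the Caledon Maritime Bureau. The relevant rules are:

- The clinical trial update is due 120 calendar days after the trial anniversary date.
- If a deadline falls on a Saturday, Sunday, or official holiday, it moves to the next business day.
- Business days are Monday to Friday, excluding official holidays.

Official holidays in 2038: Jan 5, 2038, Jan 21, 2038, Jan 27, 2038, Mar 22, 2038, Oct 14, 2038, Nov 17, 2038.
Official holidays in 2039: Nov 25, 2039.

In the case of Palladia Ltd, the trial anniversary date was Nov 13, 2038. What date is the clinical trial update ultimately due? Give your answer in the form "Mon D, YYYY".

120 calendar days after Nov 13, 2038 is Mar 13, 2039.
Mar 13, 2039 is a Sunday, so it moves to the next business day, Mar 14, 2039 (Monday).
Deadline: Mar 14, 2039.

Mar 14, 2039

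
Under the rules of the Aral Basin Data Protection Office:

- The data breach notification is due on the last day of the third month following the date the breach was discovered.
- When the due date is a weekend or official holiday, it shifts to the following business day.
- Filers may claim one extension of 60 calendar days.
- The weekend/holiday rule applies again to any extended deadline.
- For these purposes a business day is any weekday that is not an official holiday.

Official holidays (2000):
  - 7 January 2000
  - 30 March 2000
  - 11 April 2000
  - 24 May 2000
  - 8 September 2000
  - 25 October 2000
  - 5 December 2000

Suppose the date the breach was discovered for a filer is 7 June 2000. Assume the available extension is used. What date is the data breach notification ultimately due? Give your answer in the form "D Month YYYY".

3 months after 7 June 2000 falls in September 2000; the last day of that month is 30 September 2000.
Because 30 September 2000 is a Saturday, the deadline becomes 2 October 2000 (Monday).
Applying the 60-calendar-day extension: 2 October 2000 + 60 days = 1 December 2000.
1 December 2000 (Friday) is already a business day.
Deadline: 1 December 2000.

1 December 2000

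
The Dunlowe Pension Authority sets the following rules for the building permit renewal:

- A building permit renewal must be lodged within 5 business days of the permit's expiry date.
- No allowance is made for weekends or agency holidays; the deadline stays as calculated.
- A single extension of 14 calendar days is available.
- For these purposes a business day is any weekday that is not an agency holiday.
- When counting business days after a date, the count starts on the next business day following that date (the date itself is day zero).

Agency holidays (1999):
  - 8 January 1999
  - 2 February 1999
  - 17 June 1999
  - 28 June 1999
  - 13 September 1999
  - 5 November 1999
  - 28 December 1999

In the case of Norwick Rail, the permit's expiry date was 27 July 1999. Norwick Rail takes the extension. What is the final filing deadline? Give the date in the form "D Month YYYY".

17 August 1999

5 business days after 27 July 1999, excluding weekends and holidays, is 3 August 1999.
3 August 1999 is a Tuesday; no weekend or holiday adjustment applies.
With the 14-day extension, 3 August 1999 becomes 17 August 1999.
17 August 1999 is a Tuesday; no weekend or holiday adjustment applies.
Deadline: 17 August 1999.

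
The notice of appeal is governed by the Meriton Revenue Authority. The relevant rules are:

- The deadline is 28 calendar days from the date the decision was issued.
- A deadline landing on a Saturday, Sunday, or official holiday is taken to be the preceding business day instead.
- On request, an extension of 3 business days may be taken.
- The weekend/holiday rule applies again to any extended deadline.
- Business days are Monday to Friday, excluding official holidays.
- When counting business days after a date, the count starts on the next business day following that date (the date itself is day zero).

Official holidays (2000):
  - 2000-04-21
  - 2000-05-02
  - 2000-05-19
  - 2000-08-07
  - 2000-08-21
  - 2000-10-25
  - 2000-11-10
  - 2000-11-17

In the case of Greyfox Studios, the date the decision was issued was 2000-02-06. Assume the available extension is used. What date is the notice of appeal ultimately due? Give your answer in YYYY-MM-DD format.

Adding 28 calendar days to 2000-02-06 gives 2000-03-05.
Because 2000-03-05 is a Sunday, the deadline becomes 2000-03-03 (Friday).
Counting 3 further business days from 2000-03-03 reaches 2000-03-08.
2000-03-08 (Wednesday) is already a business day.
Deadline: 2000-03-08.

2000-03-08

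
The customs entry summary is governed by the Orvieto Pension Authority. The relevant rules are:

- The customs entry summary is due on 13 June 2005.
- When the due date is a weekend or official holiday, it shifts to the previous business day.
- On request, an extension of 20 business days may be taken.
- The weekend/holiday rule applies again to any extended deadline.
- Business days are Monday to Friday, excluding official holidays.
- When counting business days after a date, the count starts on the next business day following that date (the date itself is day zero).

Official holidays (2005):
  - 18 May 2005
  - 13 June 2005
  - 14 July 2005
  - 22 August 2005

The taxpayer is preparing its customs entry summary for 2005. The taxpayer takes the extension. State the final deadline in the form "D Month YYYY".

11 July 2005

The stated deadline is 13 June 2005.
13 June 2005 is a listed holiday; the preceding business day is 10 June 2005 (Friday).
Counting 20 further business days from 10 June 2005 reaches 11 July 2005.
11 July 2005 (Monday) is already a business day.
Deadline: 11 July 2005.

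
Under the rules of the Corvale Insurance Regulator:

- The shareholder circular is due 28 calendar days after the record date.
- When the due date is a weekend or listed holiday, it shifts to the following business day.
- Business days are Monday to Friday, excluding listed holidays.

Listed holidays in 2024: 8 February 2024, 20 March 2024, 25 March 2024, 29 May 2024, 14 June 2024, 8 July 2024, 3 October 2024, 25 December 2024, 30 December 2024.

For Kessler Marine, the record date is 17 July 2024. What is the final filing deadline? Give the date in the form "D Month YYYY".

28 calendar days after 17 July 2024 is 14 August 2024.
14 August 2024 is a Wednesday and not a listed holiday, so it stands.
So the filing is due 14 August 2024.

14 August 2024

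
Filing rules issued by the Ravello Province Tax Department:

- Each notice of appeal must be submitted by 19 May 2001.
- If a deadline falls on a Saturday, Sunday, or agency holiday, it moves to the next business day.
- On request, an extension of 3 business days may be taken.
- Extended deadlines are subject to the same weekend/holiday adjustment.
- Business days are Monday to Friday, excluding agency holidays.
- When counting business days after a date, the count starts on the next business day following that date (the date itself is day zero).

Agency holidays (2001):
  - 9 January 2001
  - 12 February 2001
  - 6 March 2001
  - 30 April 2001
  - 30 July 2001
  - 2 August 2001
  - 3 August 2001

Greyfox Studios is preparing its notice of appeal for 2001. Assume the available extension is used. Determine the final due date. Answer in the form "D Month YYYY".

The statutory due date is 19 May 2001.
19 May 2001 is a Saturday; the next business day is 21 May 2001 (Monday).
Counting 3 further business days from 21 May 2001 reaches 24 May 2001.
24 May 2001 is a Thursday and not a listed holiday, so it stands.
So the filing is due 24 May 2001.

24 May 2001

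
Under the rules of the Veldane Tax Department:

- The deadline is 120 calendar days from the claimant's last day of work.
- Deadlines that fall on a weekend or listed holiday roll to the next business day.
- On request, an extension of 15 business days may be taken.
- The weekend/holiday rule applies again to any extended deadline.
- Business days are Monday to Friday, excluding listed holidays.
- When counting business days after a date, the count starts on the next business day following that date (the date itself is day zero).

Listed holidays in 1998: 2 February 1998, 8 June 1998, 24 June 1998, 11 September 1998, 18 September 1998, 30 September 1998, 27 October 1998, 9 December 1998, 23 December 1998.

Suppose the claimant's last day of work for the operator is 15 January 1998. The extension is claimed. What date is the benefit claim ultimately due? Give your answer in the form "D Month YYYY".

Adding 120 calendar days to 15 January 1998 gives 15 May 1998.
15 May 1998 (Friday) is already a business day.
Applying the 15-business-day extension: 15 business days after 15 May 1998 is 5 June 1998.
5 June 1998 (Friday) is already a business day.
Deadline: 5 June 1998.

5 June 1998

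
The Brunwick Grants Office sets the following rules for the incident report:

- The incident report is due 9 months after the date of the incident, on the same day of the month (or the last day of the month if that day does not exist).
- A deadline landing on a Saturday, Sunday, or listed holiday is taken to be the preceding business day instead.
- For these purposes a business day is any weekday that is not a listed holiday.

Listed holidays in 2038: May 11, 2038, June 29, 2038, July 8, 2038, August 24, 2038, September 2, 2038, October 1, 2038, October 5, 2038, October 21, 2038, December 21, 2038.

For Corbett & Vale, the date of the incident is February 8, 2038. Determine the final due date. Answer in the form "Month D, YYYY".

Moving 9 months forward from February 8, 2038 on the corresponding day gives November 8, 2038.
November 8, 2038 falls on a Monday, which is a business day, so no adjustment is needed.
The final due date is November 8, 2038.

November 8, 2038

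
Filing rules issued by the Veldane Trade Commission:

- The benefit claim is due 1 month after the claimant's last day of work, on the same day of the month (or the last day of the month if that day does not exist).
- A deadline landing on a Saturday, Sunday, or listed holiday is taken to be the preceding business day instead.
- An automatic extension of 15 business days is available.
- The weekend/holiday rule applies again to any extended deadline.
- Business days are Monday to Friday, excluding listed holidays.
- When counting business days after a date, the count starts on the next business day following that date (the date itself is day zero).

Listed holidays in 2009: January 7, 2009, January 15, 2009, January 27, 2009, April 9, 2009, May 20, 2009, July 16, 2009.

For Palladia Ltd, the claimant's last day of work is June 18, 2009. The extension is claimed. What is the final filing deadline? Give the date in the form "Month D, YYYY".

1 month from June 18, 2009 is July 18, 2009.
Because July 18, 2009 is a Saturday, the deadline becomes July 17, 2009 (Friday).
The 15-business-day extension runs from July 17, 2009 to August 7, 2009.
August 7, 2009 falls on a Friday, which is a business day, so no adjustment is needed.
Deadline: August 7, 2009.

August 7, 2009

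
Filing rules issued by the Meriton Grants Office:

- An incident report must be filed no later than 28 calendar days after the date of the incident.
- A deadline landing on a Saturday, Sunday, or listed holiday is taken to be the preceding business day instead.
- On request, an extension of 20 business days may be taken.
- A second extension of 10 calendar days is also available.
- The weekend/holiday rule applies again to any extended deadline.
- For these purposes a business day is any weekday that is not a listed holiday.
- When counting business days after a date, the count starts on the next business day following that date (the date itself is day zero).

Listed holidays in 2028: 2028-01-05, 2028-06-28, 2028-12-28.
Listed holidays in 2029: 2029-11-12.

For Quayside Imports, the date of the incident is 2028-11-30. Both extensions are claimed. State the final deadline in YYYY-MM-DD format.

From 2028-11-30, 28 calendar days later is 2028-12-28.
2028-12-28 is a listed holiday; the preceding business day is 2028-12-27 (Wednesday).
Counting 20 further business days from 2028-12-27 reaches 2029-01-25.
2029-01-25 (Thursday) is already a business day.
With the 10-day extension, 2029-01-25 becomes 2029-02-04.
Because 2029-02-04 is a Sunday, the deadline becomes 2029-02-02 (Friday).
The final due date is 2029-02-02.

2029-02-02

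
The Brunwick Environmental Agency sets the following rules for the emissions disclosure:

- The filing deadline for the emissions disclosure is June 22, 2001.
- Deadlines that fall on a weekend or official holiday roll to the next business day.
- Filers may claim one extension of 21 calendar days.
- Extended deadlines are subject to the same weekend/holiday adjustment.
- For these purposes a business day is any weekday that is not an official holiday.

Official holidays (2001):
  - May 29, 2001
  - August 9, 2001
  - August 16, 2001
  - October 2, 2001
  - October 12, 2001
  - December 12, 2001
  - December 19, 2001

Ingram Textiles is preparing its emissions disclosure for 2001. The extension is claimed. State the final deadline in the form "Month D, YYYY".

Start from the fixed due date, June 22, 2001.
June 22, 2001 (Friday) is already a business day.
Applying the 21-calendar-day extension: June 22, 2001 + 21 days = July 13, 2001.
July 13, 2001 is a Friday and not a listed holiday, so it stands.
So the filing is due July 13, 2001.

July 13, 2001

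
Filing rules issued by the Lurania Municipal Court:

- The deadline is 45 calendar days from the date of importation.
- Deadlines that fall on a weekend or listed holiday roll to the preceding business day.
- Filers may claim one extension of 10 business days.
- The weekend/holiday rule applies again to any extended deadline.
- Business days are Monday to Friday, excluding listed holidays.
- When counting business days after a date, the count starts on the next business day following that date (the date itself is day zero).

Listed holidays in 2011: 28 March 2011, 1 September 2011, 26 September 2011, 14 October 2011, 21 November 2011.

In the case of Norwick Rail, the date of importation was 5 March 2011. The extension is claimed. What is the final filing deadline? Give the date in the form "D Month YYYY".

3 May 2011

Trigger date 5 March 2011 + 45 calendar days = 19 April 2011.
19 April 2011 (Tuesday) is already a business day.
The 10-business-day extension runs from 19 April 2011 to 3 May 2011.
3 May 2011 (Tuesday) is already a business day.
Final deadline: 3 May 2011.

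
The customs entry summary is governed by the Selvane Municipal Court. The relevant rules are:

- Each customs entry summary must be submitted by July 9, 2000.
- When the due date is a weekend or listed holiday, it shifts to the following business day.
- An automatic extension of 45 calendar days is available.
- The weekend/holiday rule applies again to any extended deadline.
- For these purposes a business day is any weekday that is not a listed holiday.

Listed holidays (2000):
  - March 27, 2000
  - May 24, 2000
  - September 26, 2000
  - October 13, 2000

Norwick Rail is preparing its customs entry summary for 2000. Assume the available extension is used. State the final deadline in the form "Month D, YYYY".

The stated deadline is July 9, 2000.
Because July 9, 2000 is a Sunday, the deadline becomes July 10, 2000 (Monday).
The 45-calendar-day extension moves the deadline from July 10, 2000 to August 24, 2000.
August 24, 2000 (Thursday) is already a business day.
Deadline: August 24, 2000.

August 24, 2000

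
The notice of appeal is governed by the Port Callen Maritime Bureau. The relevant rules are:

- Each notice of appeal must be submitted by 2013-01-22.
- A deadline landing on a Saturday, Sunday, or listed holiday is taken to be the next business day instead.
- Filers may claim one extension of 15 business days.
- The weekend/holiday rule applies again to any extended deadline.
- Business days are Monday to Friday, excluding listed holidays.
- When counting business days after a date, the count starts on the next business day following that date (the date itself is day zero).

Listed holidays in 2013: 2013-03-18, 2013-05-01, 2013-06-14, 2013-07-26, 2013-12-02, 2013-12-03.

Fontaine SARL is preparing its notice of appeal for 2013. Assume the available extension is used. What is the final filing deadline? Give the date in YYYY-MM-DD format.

Start from the fixed due date, 2013-01-22.
2013-01-22 is a Tuesday and not a listed holiday, so it stands.
Counting 15 further business days from 2013-01-22 reaches 2013-02-12.
2013-02-12 falls on a Tuesday, which is a business day, so no adjustment is needed.
Final deadline: 2013-02-12.

2013-02-12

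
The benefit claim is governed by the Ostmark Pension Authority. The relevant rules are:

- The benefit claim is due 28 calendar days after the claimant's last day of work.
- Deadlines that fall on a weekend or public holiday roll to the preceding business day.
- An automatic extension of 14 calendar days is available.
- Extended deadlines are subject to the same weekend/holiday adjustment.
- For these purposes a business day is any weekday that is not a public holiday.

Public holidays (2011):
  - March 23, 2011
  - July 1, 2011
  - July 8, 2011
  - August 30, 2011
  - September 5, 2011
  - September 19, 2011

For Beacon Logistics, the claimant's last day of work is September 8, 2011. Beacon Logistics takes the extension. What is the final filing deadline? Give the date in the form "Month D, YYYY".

October 20, 2011

From September 8, 2011, 28 calendar days later is October 6, 2011.
October 6, 2011 is a Thursday and not a listed holiday, so it stands.
Applying the 14-calendar-day extension: October 6, 2011 + 14 days = October 20, 2011.
October 20, 2011 is a Thursday and not a listed holiday, so it stands.
Final deadline: October 20, 2011.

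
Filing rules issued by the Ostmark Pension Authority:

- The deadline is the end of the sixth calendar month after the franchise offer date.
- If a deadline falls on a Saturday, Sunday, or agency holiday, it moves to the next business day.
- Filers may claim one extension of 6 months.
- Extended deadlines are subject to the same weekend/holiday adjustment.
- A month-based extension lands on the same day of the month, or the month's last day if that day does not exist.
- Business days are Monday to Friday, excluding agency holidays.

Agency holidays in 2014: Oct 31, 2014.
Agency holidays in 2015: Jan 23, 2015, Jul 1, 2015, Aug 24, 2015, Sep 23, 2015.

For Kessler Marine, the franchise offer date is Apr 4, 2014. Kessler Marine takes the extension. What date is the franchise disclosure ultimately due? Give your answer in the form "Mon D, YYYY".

May 4, 2015

6 months after Apr 4, 2014 is October 2014; that month ends on Oct 31, 2014.
Oct 31, 2014 falls on a listed holiday. Rolling to the next business day gives Nov 3, 2014, a Monday.
The 6 months extension carries Nov 3, 2014 to May 3, 2015.
May 3, 2015 is a Sunday, so it moves to the next business day, May 4, 2015 (Monday).
Final deadline: May 4, 2015.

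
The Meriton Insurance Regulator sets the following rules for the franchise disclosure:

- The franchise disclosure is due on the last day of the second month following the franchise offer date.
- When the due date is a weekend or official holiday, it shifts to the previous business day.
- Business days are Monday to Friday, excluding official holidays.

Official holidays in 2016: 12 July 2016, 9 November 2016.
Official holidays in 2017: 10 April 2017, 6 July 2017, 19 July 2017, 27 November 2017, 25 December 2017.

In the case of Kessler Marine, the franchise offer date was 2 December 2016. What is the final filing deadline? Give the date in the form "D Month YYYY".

The second month after 2 December 2016 is February 2017, whose last day is 28 February 2017.
28 February 2017 is a Tuesday and not a listed holiday, so it stands.
Final deadline: 28 February 2017.

28 February 2017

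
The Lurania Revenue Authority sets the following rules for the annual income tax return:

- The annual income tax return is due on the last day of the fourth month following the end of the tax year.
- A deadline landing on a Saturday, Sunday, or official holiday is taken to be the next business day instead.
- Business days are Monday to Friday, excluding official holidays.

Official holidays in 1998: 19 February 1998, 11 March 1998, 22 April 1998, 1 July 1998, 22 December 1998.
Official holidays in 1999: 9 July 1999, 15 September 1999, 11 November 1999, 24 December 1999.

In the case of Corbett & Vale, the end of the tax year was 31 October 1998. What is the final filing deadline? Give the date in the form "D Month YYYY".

4 months after 31 October 1998 falls in February 1999; the last day of that month is 28 February 1999.
28 February 1999 is a Sunday; the next business day is 1 March 1999 (Monday).
So the filing is due 1 March 1999.

1 March 1999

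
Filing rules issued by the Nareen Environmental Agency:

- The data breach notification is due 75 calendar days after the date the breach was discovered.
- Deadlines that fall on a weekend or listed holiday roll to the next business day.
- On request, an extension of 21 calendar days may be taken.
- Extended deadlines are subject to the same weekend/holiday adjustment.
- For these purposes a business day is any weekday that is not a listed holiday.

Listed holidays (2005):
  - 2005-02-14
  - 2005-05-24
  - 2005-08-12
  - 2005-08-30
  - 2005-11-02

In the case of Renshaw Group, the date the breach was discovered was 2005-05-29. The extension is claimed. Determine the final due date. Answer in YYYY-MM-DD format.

From 2005-05-29, 75 calendar days later is 2005-08-12.
2005-08-12 falls on a listed holiday. Rolling to the next business day gives 2005-08-15, a Monday.
With the 21-day extension, 2005-08-15 becomes 2005-09-05.
2005-09-05 (Monday) is already a business day.
The final due date is 2005-09-05.

2005-09-05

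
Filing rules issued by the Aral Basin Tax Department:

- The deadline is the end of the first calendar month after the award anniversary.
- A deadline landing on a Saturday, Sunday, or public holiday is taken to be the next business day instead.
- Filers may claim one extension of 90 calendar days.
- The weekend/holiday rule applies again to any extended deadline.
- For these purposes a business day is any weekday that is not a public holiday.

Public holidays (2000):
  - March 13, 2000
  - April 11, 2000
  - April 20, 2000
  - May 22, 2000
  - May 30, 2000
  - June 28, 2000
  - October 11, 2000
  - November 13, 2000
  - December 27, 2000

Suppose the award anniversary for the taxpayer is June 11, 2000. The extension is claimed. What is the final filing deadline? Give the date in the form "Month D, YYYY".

The first month after June 11, 2000 is July 2000, whose last day is July 31, 2000.
July 31, 2000 is a Monday and not a listed holiday, so it stands.
With the 90-day extension, July 31, 2000 becomes October 29, 2000.
October 29, 2000 falls on a Sunday. Rolling to the next business day gives October 30, 2000, a Monday.
Deadline: October 30, 2000.

October 30, 2000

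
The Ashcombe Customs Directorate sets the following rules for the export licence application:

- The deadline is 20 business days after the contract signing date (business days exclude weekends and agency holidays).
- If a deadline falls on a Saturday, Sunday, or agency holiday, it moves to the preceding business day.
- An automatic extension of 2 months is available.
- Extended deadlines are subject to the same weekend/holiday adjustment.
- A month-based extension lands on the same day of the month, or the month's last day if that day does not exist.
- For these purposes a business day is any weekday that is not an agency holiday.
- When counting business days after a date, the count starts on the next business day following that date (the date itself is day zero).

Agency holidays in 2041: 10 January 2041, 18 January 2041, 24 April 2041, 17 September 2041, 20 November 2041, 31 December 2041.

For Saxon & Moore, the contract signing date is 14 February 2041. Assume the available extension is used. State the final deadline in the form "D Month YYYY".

14 May 2041

Counting 20 business days after 14 February 2041 (skipping weekends and listed holidays) reaches 14 March 2041.
14 March 2041 (Thursday) is already a business day.
The 2 months extension carries 14 March 2041 to 14 May 2041.
Since 14 May 2041 is a Tuesday and not a holiday, the date is unchanged.
The final due date is 14 May 2041.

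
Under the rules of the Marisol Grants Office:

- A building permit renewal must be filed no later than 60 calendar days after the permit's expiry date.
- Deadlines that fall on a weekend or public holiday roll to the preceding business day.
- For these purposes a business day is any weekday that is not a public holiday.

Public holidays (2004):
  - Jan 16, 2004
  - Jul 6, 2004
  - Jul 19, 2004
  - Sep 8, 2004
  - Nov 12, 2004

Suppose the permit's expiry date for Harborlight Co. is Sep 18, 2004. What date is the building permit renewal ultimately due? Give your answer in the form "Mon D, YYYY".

Nov 17, 2004

Adding 60 calendar days to Sep 18, 2004 gives Nov 17, 2004.
Since Nov 17, 2004 is a Wednesday and not a holiday, the date is unchanged.
So the filing is due Nov 17, 2004.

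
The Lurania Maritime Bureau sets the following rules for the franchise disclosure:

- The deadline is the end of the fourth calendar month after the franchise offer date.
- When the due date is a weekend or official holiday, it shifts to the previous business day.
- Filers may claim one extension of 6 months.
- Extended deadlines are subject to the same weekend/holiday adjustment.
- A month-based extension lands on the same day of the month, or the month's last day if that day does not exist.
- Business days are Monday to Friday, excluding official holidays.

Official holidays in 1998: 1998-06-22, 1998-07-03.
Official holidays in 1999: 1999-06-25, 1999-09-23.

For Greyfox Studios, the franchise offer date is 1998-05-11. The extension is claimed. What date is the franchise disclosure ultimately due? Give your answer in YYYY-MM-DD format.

1999-03-30

4 months after 1998-05-11 is September 1998; that month ends on 1998-09-30.
1998-09-30 (Wednesday) is already a business day.
Add 6 months to 1998-09-30: 1999-03-30.
1999-03-30 is a Tuesday and not a listed holiday, so it stands.
Final deadline: 1999-03-30.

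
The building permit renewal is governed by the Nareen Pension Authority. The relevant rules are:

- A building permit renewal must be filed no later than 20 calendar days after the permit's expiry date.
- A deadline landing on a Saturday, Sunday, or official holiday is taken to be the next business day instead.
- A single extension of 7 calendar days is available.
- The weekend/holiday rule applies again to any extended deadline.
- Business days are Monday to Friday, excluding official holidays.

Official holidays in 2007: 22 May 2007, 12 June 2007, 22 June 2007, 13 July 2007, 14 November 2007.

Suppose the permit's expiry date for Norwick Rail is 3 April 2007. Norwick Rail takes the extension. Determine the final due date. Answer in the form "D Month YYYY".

Adding 20 calendar days to 3 April 2007 gives 23 April 2007.
Since 23 April 2007 is a Monday and not a holiday, the date is unchanged.
The 7-calendar-day extension moves the deadline from 23 April 2007 to 30 April 2007.
30 April 2007 is a Monday and not a listed holiday, so it stands.
The final due date is 30 April 2007.

30 April 2007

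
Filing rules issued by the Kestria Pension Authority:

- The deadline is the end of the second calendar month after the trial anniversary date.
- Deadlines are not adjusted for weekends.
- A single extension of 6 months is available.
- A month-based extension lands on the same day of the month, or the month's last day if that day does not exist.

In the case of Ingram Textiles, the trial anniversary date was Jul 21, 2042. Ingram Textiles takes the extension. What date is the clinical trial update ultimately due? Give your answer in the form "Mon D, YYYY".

Mar 30, 2043

2 months after Jul 21, 2042 is September 2042; that month ends on Sep 30, 2042.
Sep 30, 2042 is a Tuesday; no weekend or holiday adjustment applies.
The 6 months extension carries Sep 30, 2042 to Mar 30, 2043.
Mar 30, 2043 falls on a Monday. The rules make no weekend/holiday allowance, so it remains Mar 30, 2043.
Final deadline: Mar 30, 2043.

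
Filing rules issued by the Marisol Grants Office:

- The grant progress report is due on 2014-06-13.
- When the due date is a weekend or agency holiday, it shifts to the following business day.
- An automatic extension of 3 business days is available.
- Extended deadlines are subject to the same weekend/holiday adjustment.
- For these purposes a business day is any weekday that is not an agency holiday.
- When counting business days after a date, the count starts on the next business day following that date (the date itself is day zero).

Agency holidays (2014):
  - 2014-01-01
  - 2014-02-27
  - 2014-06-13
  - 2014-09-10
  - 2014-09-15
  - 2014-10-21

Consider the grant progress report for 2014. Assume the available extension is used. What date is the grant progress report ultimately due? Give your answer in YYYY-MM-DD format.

2014-06-19

The statutory due date is 2014-06-13.
2014-06-13 is a listed holiday; the next business day is 2014-06-16 (Monday).
Counting 3 further business days from 2014-06-16 reaches 2014-06-19.
2014-06-19 falls on a Thursday, which is a business day, so no adjustment is needed.
Deadline: 2014-06-19.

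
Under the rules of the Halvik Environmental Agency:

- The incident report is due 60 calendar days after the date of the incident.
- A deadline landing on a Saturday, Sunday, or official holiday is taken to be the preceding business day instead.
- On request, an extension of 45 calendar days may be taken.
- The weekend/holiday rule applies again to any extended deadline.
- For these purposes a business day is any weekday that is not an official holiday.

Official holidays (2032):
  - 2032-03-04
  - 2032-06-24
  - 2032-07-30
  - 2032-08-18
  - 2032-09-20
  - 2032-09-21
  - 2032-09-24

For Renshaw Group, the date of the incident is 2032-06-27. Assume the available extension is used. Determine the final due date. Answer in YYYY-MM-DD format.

Trigger date 2032-06-27 + 60 calendar days = 2032-08-26.
2032-08-26 is a Thursday and not a listed holiday, so it stands.
The 45-calendar-day extension moves the deadline from 2032-08-26 to 2032-10-10.
Because 2032-10-10 is a Sunday, the deadline becomes 2032-10-08 (Friday).
Final deadline: 2032-10-08.

2032-10-08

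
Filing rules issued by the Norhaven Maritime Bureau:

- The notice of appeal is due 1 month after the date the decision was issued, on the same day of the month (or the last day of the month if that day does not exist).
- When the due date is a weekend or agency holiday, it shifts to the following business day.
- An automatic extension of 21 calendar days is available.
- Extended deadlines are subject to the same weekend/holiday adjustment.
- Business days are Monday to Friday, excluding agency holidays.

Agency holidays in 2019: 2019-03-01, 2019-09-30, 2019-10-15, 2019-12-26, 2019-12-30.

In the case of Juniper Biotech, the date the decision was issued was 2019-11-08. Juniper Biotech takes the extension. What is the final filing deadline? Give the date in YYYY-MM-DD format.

2019-12-31

Moving 1 month forward from 2019-11-08 on the corresponding day gives 2019-12-08.
2019-12-08 is a Sunday, so it moves to the next business day, 2019-12-09 (Monday).
With the 21-day extension, 2019-12-09 becomes 2019-12-30.
Because 2019-12-30 is a listed holiday, the deadline becomes 2019-12-31 (Tuesday).
So the filing is due 2019-12-31.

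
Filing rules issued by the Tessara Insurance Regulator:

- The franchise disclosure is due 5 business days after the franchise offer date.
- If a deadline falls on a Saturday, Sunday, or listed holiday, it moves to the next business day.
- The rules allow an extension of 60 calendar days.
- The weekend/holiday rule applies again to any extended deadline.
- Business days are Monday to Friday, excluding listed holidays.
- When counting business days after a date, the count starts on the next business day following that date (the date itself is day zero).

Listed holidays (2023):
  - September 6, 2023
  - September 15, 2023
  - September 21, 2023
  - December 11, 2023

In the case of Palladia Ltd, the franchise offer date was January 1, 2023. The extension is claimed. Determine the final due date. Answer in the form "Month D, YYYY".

Counting 5 business days after January 1, 2023 (skipping weekends and listed holidays) reaches January 6, 2023.
January 6, 2023 is a Friday and not a listed holiday, so it stands.
With the 60-day extension, January 6, 2023 becomes March 7, 2023.
March 7, 2023 (Tuesday) is already a business day.
The final due date is March 7, 2023.

March 7, 2023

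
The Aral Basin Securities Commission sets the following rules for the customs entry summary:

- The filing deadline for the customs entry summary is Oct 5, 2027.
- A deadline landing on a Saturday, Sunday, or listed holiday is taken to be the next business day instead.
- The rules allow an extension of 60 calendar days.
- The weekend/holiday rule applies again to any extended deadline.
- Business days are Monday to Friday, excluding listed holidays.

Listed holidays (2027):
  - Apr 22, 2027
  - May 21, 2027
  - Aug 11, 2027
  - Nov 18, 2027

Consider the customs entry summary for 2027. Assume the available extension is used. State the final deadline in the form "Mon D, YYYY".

Dec 6, 2027

Start from the fixed due date, Oct 5, 2027.
Since Oct 5, 2027 is a Tuesday and not a holiday, the date is unchanged.
With the 60-day extension, Oct 5, 2027 becomes Dec 4, 2027.
Because Dec 4, 2027 is a Saturday, the deadline becomes Dec 6, 2027 (Monday).
The final due date is Dec 6, 2027.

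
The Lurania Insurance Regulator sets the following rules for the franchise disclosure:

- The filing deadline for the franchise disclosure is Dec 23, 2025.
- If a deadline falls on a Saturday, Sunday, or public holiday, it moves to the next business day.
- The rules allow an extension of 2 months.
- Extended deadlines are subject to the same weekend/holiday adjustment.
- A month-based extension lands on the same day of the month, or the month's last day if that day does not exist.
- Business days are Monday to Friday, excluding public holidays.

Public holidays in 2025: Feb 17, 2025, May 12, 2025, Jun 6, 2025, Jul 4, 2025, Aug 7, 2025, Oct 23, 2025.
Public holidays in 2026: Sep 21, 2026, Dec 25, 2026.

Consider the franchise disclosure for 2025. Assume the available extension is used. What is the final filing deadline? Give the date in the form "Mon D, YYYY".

Start from the fixed due date, Dec 23, 2025.
Dec 23, 2025 falls on a Tuesday, which is a business day, so no adjustment is needed.
The 2 months extension carries Dec 23, 2025 to Feb 23, 2026.
Since Feb 23, 2026 is a Monday and not a holiday, the date is unchanged.
The final due date is Feb 23, 2026.

Feb 23, 2026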